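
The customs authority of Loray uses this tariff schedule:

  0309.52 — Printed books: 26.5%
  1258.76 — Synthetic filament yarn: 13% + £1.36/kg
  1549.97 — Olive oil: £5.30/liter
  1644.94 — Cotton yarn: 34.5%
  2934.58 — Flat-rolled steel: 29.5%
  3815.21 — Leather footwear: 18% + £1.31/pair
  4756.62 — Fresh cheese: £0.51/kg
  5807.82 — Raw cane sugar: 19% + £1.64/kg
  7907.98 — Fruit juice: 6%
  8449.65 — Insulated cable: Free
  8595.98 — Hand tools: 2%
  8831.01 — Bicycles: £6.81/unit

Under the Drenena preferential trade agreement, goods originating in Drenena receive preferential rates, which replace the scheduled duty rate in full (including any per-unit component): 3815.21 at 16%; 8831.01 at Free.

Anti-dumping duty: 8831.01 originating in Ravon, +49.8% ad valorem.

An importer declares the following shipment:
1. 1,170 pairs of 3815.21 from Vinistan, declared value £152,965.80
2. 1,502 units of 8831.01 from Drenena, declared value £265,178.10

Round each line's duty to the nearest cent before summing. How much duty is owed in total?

Line 1 (3815.21, Vinistan, 1,170 pairs, £152,965.80):
Base rate for 3815.21 is 18% + £1.31/pair.
3815.21 has an FTA preferential rate, but origin Vinistan is not Drenena; base rate stands.
Duty = £152,965.80 × 18% + 1,170 × £1.31 = £29,066.54.
Line 2 (8831.01, Drenena, 1,502 units, £265,178.10):
Base rate for 8831.01 is £6.81/unit.
Origin Drenena qualifies under the Loray–Drenena agreement and 8831.01 is covered: preferential rate Free applies instead.
The additional-duty order on 8831.01 targets Ravon, not Drenena; it does not apply.
Duty = £265,178.10 × 0% = £0.00.
Total = £29,066.54 + £0.00 = £29,066.54.

£29,066.54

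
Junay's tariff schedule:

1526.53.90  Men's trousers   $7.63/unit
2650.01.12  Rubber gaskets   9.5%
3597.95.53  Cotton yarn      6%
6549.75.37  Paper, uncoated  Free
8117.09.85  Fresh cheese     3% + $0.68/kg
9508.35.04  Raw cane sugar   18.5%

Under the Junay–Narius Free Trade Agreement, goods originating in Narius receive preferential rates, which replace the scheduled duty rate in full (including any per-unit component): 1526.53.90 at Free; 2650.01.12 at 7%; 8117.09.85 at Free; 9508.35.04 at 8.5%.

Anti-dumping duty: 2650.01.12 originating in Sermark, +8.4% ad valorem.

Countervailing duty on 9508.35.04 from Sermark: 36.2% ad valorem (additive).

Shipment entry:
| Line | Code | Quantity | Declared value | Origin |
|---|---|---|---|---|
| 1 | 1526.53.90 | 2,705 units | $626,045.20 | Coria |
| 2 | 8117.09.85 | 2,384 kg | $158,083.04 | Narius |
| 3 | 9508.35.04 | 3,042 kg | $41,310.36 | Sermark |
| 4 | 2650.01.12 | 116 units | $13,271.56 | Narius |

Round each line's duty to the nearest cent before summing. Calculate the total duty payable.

Line 1 (1526.53.90, Coria, 2,705 units, $626,045.20):
Base rate for 1526.53.90 is $7.63/unit.
1526.53.90 has an FTA preferential rate, but origin Coria is not Narius; base rate stands.
Duty = 2,705 × $7.63 = $20,639.15.
Line 2 (8117.09.85, Narius, 2,384 kg, $158,083.04):
Base rate for 8117.09.85 is 3% + $0.68/kg.
Origin Narius qualifies under the Junay–Narius agreement and 8117.09.85 is covered: preferential rate Free applies instead.
Duty = $158,083.04 × 0% = $0.00.
Line 3 (9508.35.04, Sermark, 3,042 kg, $41,310.36):
Base rate for 9508.35.04 is 18.5%.
9508.35.04 has an FTA preferential rate, but origin Sermark is not Narius; base rate stands.
Additional duty on 9508.35.04 from Sermark: +36.2%. Applied ad valorem rate: 18.5% + 36.2% = 54.7%.
Duty = $41,310.36 × 54.7% = $22,596.77.
Line 4 (2650.01.12, Narius, 116 units, $13,271.56):
Base rate for 2650.01.12 is 9.5%.
Origin Narius qualifies under the Junay–Narius agreement and 2650.01.12 is covered: preferential rate 7% applies instead.
The additional-duty order on 2650.01.12 targets Sermark, not Narius; it does not apply.
Duty = $13,271.56 × 7% = $929.01.
Total = $20,639.15 + $0.00 + $22,596.77 + $929.01 = $44,164.93.

$44,164.93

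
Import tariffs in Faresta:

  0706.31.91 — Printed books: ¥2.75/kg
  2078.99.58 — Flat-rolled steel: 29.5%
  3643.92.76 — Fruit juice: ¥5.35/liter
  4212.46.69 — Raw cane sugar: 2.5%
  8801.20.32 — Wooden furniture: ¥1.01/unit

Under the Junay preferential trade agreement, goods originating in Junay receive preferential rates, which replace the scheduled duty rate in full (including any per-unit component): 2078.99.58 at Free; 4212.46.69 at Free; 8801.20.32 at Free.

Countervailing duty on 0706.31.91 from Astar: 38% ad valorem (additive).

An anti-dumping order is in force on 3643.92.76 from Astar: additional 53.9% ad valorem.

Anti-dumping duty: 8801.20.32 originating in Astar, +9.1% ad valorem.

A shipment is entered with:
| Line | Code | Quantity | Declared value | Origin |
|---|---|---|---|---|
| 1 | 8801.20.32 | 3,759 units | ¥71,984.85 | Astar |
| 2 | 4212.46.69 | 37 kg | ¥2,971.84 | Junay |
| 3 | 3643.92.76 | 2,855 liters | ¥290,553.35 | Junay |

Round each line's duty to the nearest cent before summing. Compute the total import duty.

Line 1 (8801.20.32, Astar, 3,759 units, ¥71,984.85):
Base rate for 8801.20.32 is ¥1.01/unit.
8801.20.32 has an FTA preferential rate, but origin Astar is not Junay; base rate stands.
Additional duty on 8801.20.32 from Astar: +9.1% ad valorem. Applied ad valorem rate = 9.1%.
Duty = ¥71,984.85 × 9.1% + 3,759 × ¥1.01 = ¥10,347.21.
Line 2 (4212.46.69, Junay, 37 kg, ¥2,971.84):
Base rate for 4212.46.69 is 2.5%.
Origin Junay qualifies under the Faresta–Junay agreement and 4212.46.69 is covered: preferential rate Free applies instead.
Duty = ¥2,971.84 × 0% = ¥0.00.
Line 3 (3643.92.76, Junay, 2,855 liters, ¥290,553.35):
Base rate for 3643.92.76 is ¥5.35/liter.
Origin Junay is the FTA partner but 3643.92.76 is not on the preference list; base rate stands.
The additional-duty order on 3643.92.76 targets Astar, not Junay; it does not apply.
Duty = 2,855 × ¥5.35 = ¥15,274.25.
Total = ¥10,347.21 + ¥0.00 + ¥15,274.25 = ¥25,621.46.

¥25,621.46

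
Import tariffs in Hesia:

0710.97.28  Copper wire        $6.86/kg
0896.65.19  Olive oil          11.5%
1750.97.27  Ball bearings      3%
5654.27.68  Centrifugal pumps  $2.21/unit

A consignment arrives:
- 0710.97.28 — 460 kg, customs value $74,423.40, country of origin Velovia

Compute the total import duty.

$3,155.60

Line 1 (0710.97.28, Velovia, 460 kg, $74,423.40):
Base rate for 0710.97.28 is $6.86/kg.
Duty = 460 × $6.86 = $3,155.60.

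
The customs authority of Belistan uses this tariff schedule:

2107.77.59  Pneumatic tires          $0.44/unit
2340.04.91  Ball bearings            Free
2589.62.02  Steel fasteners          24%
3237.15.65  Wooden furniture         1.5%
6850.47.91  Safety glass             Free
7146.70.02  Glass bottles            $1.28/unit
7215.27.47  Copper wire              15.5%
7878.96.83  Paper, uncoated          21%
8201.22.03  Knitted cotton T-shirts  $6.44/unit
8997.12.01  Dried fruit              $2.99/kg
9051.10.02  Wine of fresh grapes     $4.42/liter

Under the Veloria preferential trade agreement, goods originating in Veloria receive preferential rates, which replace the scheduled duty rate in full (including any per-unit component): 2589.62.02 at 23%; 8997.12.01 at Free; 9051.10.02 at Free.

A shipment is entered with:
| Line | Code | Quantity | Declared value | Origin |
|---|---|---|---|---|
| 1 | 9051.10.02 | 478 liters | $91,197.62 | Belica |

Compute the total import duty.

Line 1 (9051.10.02, Belica, 478 liters, $91,197.62):
Base rate for 9051.10.02 is $4.42/liter.
9051.10.02 has an FTA preferential rate, but origin Belica is not Veloria; base rate stands.
Duty = 478 × $4.42 = $2,112.76.

$2,112.76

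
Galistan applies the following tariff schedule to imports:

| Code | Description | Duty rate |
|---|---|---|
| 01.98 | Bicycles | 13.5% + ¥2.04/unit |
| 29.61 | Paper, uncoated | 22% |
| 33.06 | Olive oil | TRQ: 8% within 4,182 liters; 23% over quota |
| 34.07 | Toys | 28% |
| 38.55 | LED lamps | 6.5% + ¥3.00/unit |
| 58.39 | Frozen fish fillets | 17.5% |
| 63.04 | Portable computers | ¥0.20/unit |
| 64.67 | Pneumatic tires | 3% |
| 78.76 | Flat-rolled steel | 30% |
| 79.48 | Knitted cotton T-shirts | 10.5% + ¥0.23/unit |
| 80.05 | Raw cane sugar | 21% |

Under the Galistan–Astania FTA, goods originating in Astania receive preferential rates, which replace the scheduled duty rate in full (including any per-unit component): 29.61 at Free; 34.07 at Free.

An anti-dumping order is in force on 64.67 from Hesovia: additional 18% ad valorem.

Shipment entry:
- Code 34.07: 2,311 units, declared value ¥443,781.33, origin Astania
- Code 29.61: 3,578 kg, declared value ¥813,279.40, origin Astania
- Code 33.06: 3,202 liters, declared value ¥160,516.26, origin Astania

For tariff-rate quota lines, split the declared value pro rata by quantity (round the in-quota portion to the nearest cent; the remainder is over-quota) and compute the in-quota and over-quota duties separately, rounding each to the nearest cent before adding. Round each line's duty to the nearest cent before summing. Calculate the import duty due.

Line 1 (34.07, Astania, 2,311 units, ¥443,781.33):
Base rate for 34.07 is 28%.
Origin Astania qualifies under the Galistan–Astania agreement and 34.07 is covered: preferential rate Free applies instead.
Duty = ¥443,781.33 × 0% = ¥0.00.
Line 2 (29.61, Astania, 3,578 kg, ¥813,279.40):
Base rate for 29.61 is 22%.
Origin Astania qualifies under the Galistan–Astania agreement and 29.61 is covered: preferential rate Free applies instead.
Duty = ¥813,279.40 × 0% = ¥0.00.
Line 3 (33.06, Astania, 3,202 liters, ¥160,516.26):
Code 33.06 is under a tariff-rate quota (threshold 4,182 liters). Quantity 3,202 liters is within the quota, so the in-quota rate 8% applies to the full value.
Duty = ¥160,516.26 × 8% = ¥12,841.30.
Total = ¥0.00 + ¥0.00 + ¥12,841.30 = ¥12,841.30.

¥12,841.30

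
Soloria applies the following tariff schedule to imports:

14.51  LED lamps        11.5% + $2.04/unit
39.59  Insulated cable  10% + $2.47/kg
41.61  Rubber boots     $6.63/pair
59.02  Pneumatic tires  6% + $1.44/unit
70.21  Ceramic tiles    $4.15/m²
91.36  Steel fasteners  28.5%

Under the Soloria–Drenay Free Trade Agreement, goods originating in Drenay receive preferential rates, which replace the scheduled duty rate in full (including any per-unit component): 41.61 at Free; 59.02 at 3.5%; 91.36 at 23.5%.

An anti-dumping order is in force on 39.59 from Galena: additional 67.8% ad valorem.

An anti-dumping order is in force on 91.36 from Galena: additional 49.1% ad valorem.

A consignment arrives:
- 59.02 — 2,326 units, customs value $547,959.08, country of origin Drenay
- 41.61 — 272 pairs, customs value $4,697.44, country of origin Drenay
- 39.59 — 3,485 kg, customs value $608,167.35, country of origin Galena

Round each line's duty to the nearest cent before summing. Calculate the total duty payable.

Line 1 (59.02, Drenay, 2,326 units, $547,959.08):
Base rate for 59.02 is 6% + $1.44/unit.
Origin Drenay qualifies under the Soloria–Drenay agreement and 59.02 is covered: preferential rate 3.5% applies instead.
Duty = $547,959.08 × 3.5% = $19,178.57.
Line 2 (41.61, Drenay, 272 pairs, $4,697.44):
Base rate for 41.61 is $6.63/pair.
Origin Drenay qualifies under the Soloria–Drenay agreement and 41.61 is covered: preferential rate Free applies instead.
Duty = $4,697.44 × 0% = $0.00.
Line 3 (39.59, Galena, 3,485 kg, $608,167.35):
Base rate for 39.59 is 10% + $2.47/kg.
Additional duty on 39.59 from Galena: +67.8%. Applied ad valorem rate: 10% + 67.8% = 77.8%.
Duty = $608,167.35 × 77.8% + 3,485 × $2.47 = $481,762.15.
Total = $19,178.57 + $0.00 + $481,762.15 = $500,940.72.

$500,940.72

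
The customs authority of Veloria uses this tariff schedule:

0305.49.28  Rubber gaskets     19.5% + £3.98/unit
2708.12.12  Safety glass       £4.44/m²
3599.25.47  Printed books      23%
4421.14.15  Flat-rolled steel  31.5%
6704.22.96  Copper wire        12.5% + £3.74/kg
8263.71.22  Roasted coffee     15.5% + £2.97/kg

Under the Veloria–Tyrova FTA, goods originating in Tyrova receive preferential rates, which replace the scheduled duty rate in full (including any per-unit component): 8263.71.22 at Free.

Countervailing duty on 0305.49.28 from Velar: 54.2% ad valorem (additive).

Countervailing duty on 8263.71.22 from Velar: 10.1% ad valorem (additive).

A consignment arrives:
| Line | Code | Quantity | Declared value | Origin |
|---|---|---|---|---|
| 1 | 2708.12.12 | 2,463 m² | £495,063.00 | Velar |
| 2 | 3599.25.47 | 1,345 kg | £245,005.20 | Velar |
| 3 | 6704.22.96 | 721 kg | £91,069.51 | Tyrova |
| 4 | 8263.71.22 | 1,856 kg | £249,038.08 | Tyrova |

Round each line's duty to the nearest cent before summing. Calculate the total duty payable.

Line 1 (2708.12.12, Velar, 2,463 m², £495,063.00):
Base rate for 2708.12.12 is £4.44/m².
Duty = 2,463 × £4.44 = £10,935.72.
Line 2 (3599.25.47, Velar, 1,345 kg, £245,005.20):
Base rate for 3599.25.47 is 23%.
Duty = £245,005.20 × 23% = £56,351.20.
Line 3 (6704.22.96, Tyrova, 721 kg, £91,069.51):
Base rate for 6704.22.96 is 12.5% + £3.74/kg.
Origin Tyrova is the FTA partner but 6704.22.96 is not on the preference list; base rate stands.
Duty = £91,069.51 × 12.5% + 721 × £3.74 = £14,080.23.
Line 4 (8263.71.22, Tyrova, 1,856 kg, £249,038.08):
Base rate for 8263.71.22 is 15.5% + £2.97/kg.
Origin Tyrova qualifies under the Veloria–Tyrova agreement and 8263.71.22 is covered: preferential rate Free applies instead.
The additional-duty order on 8263.71.22 targets Velar, not Tyrova; it does not apply.
Duty = £249,038.08 × 0% = £0.00.
Total = £10,935.72 + £56,351.20 + £14,080.23 + £0.00 = £81,367.15.

£81,367.15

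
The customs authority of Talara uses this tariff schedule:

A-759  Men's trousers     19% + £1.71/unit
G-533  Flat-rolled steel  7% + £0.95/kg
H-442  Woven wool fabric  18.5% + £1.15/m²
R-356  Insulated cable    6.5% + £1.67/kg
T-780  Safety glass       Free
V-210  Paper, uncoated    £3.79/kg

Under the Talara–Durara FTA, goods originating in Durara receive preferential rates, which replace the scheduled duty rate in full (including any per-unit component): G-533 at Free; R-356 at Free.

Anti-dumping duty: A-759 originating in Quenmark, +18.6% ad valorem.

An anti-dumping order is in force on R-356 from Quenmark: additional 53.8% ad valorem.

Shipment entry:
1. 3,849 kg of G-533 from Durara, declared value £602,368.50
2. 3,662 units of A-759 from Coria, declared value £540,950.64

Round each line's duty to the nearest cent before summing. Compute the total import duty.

Line 1 (G-533, Durara, 3,849 kg, £602,368.50):
Base rate for G-533 is 7% + £0.95/kg.
Origin Durara qualifies under the Talara–Durara agreement and G-533 is covered: preferential rate Free applies instead.
Duty = £602,368.50 × 0% = £0.00.
Line 2 (A-759, Coria, 3,662 units, £540,950.64):
Base rate for A-759 is 19% + £1.71/unit.
The additional-duty order on A-759 targets Quenmark, not Coria; it does not apply.
Duty = £540,950.64 × 19% + 3,662 × £1.71 = £109,042.64.
Total = £0.00 + £109,042.64 = £109,042.64.

£109,042.64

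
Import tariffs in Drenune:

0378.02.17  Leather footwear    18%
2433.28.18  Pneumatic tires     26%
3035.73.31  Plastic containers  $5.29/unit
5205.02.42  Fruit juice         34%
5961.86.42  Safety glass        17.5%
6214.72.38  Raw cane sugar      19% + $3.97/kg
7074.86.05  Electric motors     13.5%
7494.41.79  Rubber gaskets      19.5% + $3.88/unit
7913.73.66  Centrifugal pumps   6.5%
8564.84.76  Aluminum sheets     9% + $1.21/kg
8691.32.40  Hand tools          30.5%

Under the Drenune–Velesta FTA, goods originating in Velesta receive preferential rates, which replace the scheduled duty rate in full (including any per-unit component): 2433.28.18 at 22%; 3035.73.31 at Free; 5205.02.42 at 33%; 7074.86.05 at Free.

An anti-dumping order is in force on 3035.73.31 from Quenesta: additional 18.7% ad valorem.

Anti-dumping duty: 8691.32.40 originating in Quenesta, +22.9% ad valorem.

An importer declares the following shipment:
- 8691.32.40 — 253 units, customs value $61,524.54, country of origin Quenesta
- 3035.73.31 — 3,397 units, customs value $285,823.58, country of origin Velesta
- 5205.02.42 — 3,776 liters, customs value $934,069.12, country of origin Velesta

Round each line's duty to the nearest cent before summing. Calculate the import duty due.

$341,096.91

Line 1 (8691.32.40, Quenesta, 253 units, $61,524.54):
Base rate for 8691.32.40 is 30.5%.
Additional duty on 8691.32.40 from Quenesta: +22.9%. Applied ad valorem rate: 30.5% + 22.9% = 53.4%.
Duty = $61,524.54 × 53.4% = $32,854.10.
Line 2 (3035.73.31, Velesta, 3,397 units, $285,823.58):
Base rate for 3035.73.31 is $5.29/unit.
Origin Velesta qualifies under the Drenune–Velesta agreement and 3035.73.31 is covered: preferential rate Free applies instead.
The additional-duty order on 3035.73.31 targets Quenesta, not Velesta; it does not apply.
Duty = $285,823.58 × 0% = $0.00.
Line 3 (5205.02.42, Velesta, 3,776 liters, $934,069.12):
Base rate for 5205.02.42 is 34%.
Origin Velesta qualifies under the Drenune–Velesta agreement and 5205.02.42 is covered: preferential rate 33% applies instead.
Duty = $934,069.12 × 33% = $308,242.81.
Total = $32,854.10 + $0.00 + $308,242.81 = $341,096.91.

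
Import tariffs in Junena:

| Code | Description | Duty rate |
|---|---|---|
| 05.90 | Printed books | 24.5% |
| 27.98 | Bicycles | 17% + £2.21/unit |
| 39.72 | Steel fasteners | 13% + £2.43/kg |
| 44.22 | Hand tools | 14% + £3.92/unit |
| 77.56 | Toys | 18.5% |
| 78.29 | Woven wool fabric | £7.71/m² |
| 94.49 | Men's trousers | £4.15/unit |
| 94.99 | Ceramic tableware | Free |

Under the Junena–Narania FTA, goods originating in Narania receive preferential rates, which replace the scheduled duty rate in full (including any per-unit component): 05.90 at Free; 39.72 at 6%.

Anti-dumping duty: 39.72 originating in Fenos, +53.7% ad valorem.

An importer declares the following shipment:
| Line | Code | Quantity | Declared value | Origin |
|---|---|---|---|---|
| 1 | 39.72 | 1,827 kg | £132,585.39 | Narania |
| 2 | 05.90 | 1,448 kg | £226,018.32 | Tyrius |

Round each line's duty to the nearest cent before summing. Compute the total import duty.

£63,329.61

Line 1 (39.72, Narania, 1,827 kg, £132,585.39):
Base rate for 39.72 is 13% + £2.43/kg.
Origin Narania qualifies under the Junena–Narania agreement and 39.72 is covered: preferential rate 6% applies instead.
The additional-duty order on 39.72 targets Fenos, not Narania; it does not apply.
Duty = £132,585.39 × 6% = £7,955.12.
Line 2 (05.90, Tyrius, 1,448 kg, £226,018.32):
Base rate for 05.90 is 24.5%.
05.90 has an FTA preferential rate, but origin Tyrius is not Narania; base rate stands.
Duty = £226,018.32 × 24.5% = £55,374.49.
Total = £7,955.12 + £55,374.49 = £63,329.61.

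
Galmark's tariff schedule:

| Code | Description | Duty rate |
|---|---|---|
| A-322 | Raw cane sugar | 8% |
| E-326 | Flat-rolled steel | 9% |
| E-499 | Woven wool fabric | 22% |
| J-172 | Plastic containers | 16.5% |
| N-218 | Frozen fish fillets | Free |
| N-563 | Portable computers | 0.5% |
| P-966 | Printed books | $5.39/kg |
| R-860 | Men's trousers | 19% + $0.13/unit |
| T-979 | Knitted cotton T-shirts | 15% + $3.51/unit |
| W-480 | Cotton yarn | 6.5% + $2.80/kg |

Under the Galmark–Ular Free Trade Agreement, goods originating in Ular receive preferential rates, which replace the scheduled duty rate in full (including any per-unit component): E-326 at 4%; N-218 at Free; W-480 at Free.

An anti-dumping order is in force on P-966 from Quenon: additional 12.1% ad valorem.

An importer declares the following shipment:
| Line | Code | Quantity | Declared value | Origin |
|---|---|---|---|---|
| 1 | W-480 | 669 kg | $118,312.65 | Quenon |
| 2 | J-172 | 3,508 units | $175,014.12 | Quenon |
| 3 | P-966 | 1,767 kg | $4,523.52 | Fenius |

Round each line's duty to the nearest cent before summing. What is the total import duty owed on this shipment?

$47,964.98

Line 1 (W-480, Quenon, 669 kg, $118,312.65):
Base rate for W-480 is 6.5% + $2.80/kg.
W-480 has an FTA preferential rate, but origin Quenon is not Ular; base rate stands.
Duty = $118,312.65 × 6.5% + 669 × $2.80 = $9,563.52.
Line 2 (J-172, Quenon, 3,508 units, $175,014.12):
Base rate for J-172 is 16.5%.
Duty = $175,014.12 × 16.5% = $28,877.33.
Line 3 (P-966, Fenius, 1,767 kg, $4,523.52):
Base rate for P-966 is $5.39/kg.
The additional-duty order on P-966 targets Quenon, not Fenius; it does not apply.
Duty = 1,767 × $5.39 = $9,524.13.
Total = $9,563.52 + $28,877.33 + $9,524.13 = $47,964.98.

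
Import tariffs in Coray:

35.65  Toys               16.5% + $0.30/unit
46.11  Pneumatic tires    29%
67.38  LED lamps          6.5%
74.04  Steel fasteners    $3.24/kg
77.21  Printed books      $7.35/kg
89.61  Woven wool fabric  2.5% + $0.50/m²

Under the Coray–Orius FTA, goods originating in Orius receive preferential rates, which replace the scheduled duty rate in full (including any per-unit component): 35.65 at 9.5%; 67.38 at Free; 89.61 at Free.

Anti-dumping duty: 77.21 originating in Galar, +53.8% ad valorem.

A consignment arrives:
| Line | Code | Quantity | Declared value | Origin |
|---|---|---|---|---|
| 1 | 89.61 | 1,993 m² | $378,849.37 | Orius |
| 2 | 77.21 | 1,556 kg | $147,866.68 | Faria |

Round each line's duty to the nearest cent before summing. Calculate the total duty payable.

Line 1 (89.61, Orius, 1,993 m², $378,849.37):
Base rate for 89.61 is 2.5% + $0.50/m².
Origin Orius qualifies under the Coray–Orius agreement and 89.61 is covered: preferential rate Free applies instead.
Duty = $378,849.37 × 0% = $0.00.
Line 2 (77.21, Faria, 1,556 kg, $147,866.68):
Base rate for 77.21 is $7.35/kg.
The additional-duty order on 77.21 targets Galar, not Faria; it does not apply.
Duty = 1,556 × $7.35 = $11,436.60.
Total = $0.00 + $11,436.60 = $11,436.60.

$11,436.60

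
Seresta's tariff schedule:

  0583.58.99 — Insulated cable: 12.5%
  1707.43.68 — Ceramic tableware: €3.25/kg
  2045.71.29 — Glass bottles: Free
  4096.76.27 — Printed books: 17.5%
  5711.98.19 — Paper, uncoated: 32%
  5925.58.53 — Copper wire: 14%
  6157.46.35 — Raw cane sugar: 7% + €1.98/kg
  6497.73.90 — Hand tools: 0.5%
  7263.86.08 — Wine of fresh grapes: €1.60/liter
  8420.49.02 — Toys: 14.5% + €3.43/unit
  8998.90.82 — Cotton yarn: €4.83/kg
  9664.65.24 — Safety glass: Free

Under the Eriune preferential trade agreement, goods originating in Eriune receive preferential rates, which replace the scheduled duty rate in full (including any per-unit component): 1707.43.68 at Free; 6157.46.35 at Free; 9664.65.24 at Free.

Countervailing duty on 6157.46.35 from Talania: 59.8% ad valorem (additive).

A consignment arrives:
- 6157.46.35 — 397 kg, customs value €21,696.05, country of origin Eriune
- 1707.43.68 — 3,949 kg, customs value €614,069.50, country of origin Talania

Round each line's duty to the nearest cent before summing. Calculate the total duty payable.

€12,834.25

Line 1 (6157.46.35, Eriune, 397 kg, €21,696.05):
Base rate for 6157.46.35 is 7% + €1.98/kg.
Origin Eriune qualifies under the Seresta–Eriune agreement and 6157.46.35 is covered: preferential rate Free applies instead.
The additional-duty order on 6157.46.35 targets Talania, not Eriune; it does not apply.
Duty = €21,696.05 × 0% = €0.00.
Line 2 (1707.43.68, Talania, 3,949 kg, €614,069.50):
Base rate for 1707.43.68 is €3.25/kg.
1707.43.68 has an FTA preferential rate, but origin Talania is not Eriune; base rate stands.
Duty = 3,949 × €3.25 = €12,834.25.
Total = €0.00 + €12,834.25 = €12,834.25.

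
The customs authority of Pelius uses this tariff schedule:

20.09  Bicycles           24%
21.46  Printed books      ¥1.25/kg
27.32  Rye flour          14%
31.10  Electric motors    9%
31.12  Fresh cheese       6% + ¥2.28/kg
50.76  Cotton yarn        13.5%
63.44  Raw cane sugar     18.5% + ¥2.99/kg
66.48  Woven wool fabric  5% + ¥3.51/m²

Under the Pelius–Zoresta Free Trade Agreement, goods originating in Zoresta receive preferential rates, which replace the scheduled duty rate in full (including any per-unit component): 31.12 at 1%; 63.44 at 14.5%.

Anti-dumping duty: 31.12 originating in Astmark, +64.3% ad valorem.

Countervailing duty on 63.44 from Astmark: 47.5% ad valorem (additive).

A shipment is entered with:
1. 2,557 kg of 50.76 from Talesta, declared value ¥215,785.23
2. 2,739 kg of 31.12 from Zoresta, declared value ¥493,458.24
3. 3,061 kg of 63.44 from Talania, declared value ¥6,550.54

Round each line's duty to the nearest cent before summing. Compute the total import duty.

Line 1 (50.76, Talesta, 2,557 kg, ¥215,785.23):
Base rate for 50.76 is 13.5%.
Duty = ¥215,785.23 × 13.5% = ¥29,131.01.
Line 2 (31.12, Zoresta, 2,739 kg, ¥493,458.24):
Base rate for 31.12 is 6% + ¥2.28/kg.
Origin Zoresta qualifies under the Pelius–Zoresta agreement and 31.12 is covered: preferential rate 1% applies instead.
The additional-duty order on 31.12 targets Astmark, not Zoresta; it does not apply.
Duty = ¥493,458.24 × 1% = ¥4,934.58.
Line 3 (63.44, Talania, 3,061 kg, ¥6,550.54):
Base rate for 63.44 is 18.5% + ¥2.99/kg.
63.44 has an FTA preferential rate, but origin Talania is not Zoresta; base rate stands.
The additional-duty order on 63.44 targets Astmark, not Talania; it does not apply.
Duty = ¥6,550.54 × 18.5% + 3,061 × ¥2.99 = ¥10,364.24.
Total = ¥29,131.01 + ¥4,934.58 + ¥10,364.24 = ¥44,429.83.

¥44,429.83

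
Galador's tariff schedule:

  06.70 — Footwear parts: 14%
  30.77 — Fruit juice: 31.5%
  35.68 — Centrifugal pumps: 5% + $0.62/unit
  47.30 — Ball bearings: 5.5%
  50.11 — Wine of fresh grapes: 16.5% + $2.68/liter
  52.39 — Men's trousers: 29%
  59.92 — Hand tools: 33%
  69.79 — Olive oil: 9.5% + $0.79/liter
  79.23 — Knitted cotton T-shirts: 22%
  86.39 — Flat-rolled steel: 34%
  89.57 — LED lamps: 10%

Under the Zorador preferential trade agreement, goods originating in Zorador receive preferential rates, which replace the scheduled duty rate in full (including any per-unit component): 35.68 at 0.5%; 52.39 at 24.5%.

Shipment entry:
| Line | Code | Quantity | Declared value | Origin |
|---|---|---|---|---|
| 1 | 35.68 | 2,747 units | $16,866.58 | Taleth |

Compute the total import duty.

Line 1 (35.68, Taleth, 2,747 units, $16,866.58):
Base rate for 35.68 is 5% + $0.62/unit.
35.68 has an FTA preferential rate, but origin Taleth is not Zorador; base rate stands.
Duty = $16,866.58 × 5% + 2,747 × $0.62 = $2,546.47.

$2,546.47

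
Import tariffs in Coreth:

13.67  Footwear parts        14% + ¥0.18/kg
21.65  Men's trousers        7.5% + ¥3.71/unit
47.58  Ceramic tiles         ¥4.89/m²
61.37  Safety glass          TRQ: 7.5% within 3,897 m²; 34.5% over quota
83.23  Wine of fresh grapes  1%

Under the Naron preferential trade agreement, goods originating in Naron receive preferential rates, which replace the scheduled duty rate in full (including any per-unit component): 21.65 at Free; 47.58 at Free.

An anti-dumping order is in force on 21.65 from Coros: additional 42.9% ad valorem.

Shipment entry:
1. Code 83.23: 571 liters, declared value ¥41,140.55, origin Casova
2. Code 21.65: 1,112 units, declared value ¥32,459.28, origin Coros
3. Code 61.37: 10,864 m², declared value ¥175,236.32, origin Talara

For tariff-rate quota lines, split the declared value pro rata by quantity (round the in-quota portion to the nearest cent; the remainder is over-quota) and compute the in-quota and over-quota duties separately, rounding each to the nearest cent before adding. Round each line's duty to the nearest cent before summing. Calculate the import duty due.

Line 1 (83.23, Casova, 571 liters, ¥41,140.55):
Base rate for 83.23 is 1%.
Duty = ¥41,140.55 × 1% = ¥411.41.
Line 2 (21.65, Coros, 1,112 units, ¥32,459.28):
Base rate for 21.65 is 7.5% + ¥3.71/unit.
21.65 has an FTA preferential rate, but origin Coros is not Naron; base rate stands.
Additional duty on 21.65 from Coros: +42.9%. Applied ad valorem rate: 7.5% + 42.9% = 50.4%.
Duty = ¥32,459.28 × 50.4% + 1,112 × ¥3.71 = ¥20,485.00.
Line 3 (61.37, Talara, 10,864 m², ¥175,236.32):
Code 61.37 is under a tariff-rate quota (threshold 3,897 m²). In-quota: 3,897 m² at 7.5%; over-quota: 6,967 m² at 34.5%.
Pro-rata value split: in-quota = ¥175,236.32 × 3,897/10,864 = ¥62,858.61; over-quota = ¥175,236.32 − ¥62,858.61 = ¥112,377.71.
In-quota duty = ¥62,858.61 × 7.5% = ¥4,714.40. Over-quota duty = ¥112,377.71 × 34.5% = ¥38,770.31.
Line duty = ¥4,714.40 + ¥38,770.31 = ¥43,484.71.
Total = ¥411.41 + ¥20,485.00 + ¥43,484.71 = ¥64,381.12.

¥64,381.12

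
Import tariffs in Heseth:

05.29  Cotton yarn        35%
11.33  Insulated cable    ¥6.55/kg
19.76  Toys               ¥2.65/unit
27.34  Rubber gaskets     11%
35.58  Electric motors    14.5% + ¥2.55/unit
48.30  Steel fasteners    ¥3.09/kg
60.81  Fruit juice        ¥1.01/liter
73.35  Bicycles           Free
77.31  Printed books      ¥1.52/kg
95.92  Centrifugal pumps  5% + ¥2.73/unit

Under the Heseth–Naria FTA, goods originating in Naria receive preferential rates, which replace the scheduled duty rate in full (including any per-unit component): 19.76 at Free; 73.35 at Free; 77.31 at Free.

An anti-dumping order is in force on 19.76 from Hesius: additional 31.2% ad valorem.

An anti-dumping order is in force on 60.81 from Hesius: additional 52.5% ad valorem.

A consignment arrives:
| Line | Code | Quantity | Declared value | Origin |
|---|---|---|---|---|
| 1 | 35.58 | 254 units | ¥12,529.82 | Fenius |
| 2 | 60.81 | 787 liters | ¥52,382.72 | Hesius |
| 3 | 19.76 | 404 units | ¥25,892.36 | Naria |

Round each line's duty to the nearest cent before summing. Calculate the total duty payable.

Line 1 (35.58, Fenius, 254 units, ¥12,529.82):
Base rate for 35.58 is 14.5% + ¥2.55/unit.
Duty = ¥12,529.82 × 14.5% + 254 × ¥2.55 = ¥2,464.52.
Line 2 (60.81, Hesius, 787 liters, ¥52,382.72):
Base rate for 60.81 is ¥1.01/liter.
Additional duty on 60.81 from Hesius: +52.5% ad valorem. Applied ad valorem rate = 52.5%.
Duty = ¥52,382.72 × 52.5% + 787 × ¥1.01 = ¥28,295.80.
Line 3 (19.76, Naria, 404 units, ¥25,892.36):
Base rate for 19.76 is ¥2.65/unit.
Origin Naria qualifies under the Heseth–Naria agreement and 19.76 is covered: preferential rate Free applies instead.
The additional-duty order on 19.76 targets Hesius, not Naria; it does not apply.
Duty = ¥25,892.36 × 0% = ¥0.00.
Total = ¥2,464.52 + ¥28,295.80 + ¥0.00 = ¥30,760.32.

¥30,760.32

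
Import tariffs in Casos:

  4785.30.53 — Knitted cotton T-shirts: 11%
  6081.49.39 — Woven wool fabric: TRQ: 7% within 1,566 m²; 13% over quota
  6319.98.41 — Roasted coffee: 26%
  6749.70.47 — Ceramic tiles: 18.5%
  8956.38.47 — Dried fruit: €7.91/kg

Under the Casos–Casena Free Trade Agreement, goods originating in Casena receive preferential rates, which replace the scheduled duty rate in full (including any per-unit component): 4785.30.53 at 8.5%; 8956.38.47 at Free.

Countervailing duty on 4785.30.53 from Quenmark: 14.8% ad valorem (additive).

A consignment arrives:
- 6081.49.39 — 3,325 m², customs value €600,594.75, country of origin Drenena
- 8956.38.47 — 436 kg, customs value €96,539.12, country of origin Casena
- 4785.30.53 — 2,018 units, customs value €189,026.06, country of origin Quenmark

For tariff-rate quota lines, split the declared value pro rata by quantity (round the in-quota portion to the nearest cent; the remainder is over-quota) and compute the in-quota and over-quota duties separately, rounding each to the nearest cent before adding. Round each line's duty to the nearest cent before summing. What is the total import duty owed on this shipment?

€109,874.04

Line 1 (6081.49.39, Drenena, 3,325 m², €600,594.75):
Code 6081.49.39 is under a tariff-rate quota (threshold 1,566 m²). In-quota: 1,566 m² at 7%; over-quota: 1,759 m² at 13%.
Pro-rata value split: in-quota = €600,594.75 × 1,566/3,325 = €282,866.58; over-quota = €600,594.75 − €282,866.58 = €317,728.17.
In-quota duty = €282,866.58 × 7% = €19,800.66. Over-quota duty = €317,728.17 × 13% = €41,304.66.
Line duty = €19,800.66 + €41,304.66 = €61,105.32.
Line 2 (8956.38.47, Casena, 436 kg, €96,539.12):
Base rate for 8956.38.47 is €7.91/kg.
Origin Casena qualifies under the Casos–Casena agreement and 8956.38.47 is covered: preferential rate Free applies instead.
Duty = €96,539.12 × 0% = €0.00.
Line 3 (4785.30.53, Quenmark, 2,018 units, €189,026.06):
Base rate for 4785.30.53 is 11%.
4785.30.53 has an FTA preferential rate, but origin Quenmark is not Casena; base rate stands.
Additional duty on 4785.30.53 from Quenmark: +14.8%. Applied ad valorem rate: 11% + 14.8% = 25.8%.
Duty = €189,026.06 × 25.8% = €48,768.72.
Total = €61,105.32 + €0.00 + €48,768.72 = €109,874.04.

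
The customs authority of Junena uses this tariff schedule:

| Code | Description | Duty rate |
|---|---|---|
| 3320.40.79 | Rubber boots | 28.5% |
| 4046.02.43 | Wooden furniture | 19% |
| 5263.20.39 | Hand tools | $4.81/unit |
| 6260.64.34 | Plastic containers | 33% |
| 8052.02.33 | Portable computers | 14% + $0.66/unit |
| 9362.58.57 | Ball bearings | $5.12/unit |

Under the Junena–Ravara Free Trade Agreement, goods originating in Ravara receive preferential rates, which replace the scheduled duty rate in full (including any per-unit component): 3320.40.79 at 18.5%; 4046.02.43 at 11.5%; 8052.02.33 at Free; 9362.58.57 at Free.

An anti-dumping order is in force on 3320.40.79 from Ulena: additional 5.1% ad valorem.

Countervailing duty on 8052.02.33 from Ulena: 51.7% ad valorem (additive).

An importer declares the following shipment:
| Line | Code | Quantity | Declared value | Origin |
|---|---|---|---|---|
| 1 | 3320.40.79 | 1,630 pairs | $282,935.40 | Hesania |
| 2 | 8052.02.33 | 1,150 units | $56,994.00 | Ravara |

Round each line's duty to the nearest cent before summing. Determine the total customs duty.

Line 1 (3320.40.79, Hesania, 1,630 pairs, $282,935.40):
Base rate for 3320.40.79 is 28.5%.
3320.40.79 has an FTA preferential rate, but origin Hesania is not Ravara; base rate stands.
The additional-duty order on 3320.40.79 targets Ulena, not Hesania; it does not apply.
Duty = $282,935.40 × 28.5% = $80,636.59.
Line 2 (8052.02.33, Ravara, 1,150 units, $56,994.00):
Base rate for 8052.02.33 is 14% + $0.66/unit.
Origin Ravara qualifies under the Junena–Ravara agreement and 8052.02.33 is covered: preferential rate Free applies instead.
The additional-duty order on 8052.02.33 targets Ulena, not Ravara; it does not apply.
Duty = $56,994.00 × 0% = $0.00.
Total = $80,636.59 + $0.00 = $80,636.59.

$80,636.59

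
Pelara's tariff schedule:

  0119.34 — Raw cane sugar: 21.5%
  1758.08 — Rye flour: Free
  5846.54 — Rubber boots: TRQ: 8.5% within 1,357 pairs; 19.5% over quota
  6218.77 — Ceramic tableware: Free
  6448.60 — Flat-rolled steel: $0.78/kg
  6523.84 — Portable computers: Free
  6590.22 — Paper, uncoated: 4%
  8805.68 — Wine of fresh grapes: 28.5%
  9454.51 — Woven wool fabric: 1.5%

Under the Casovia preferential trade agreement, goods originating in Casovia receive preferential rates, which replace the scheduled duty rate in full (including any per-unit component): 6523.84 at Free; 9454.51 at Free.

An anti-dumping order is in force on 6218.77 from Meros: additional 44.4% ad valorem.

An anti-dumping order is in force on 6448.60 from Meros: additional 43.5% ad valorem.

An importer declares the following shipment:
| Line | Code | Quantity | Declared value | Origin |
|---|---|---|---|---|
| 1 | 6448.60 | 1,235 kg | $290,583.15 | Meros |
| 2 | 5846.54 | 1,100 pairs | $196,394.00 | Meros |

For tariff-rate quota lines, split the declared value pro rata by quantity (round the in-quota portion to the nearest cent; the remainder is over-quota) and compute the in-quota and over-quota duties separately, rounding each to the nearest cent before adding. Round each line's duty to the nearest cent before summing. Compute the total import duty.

$144,060.46

Line 1 (6448.60, Meros, 1,235 kg, $290,583.15):
Base rate for 6448.60 is $0.78/kg.
Additional duty on 6448.60 from Meros: +43.5% ad valorem. Applied ad valorem rate = 43.5%.
Duty = $290,583.15 × 43.5% + 1,235 × $0.78 = $127,366.97.
Line 2 (5846.54, Meros, 1,100 pairs, $196,394.00):
Code 5846.54 is under a tariff-rate quota (threshold 1,357 pairs). Quantity 1,100 pairs is within the quota, so the in-quota rate 8.5% applies to the full value.
Duty = $196,394.00 × 8.5% = $16,693.49.
Total = $127,366.97 + $16,693.49 = $144,060.46.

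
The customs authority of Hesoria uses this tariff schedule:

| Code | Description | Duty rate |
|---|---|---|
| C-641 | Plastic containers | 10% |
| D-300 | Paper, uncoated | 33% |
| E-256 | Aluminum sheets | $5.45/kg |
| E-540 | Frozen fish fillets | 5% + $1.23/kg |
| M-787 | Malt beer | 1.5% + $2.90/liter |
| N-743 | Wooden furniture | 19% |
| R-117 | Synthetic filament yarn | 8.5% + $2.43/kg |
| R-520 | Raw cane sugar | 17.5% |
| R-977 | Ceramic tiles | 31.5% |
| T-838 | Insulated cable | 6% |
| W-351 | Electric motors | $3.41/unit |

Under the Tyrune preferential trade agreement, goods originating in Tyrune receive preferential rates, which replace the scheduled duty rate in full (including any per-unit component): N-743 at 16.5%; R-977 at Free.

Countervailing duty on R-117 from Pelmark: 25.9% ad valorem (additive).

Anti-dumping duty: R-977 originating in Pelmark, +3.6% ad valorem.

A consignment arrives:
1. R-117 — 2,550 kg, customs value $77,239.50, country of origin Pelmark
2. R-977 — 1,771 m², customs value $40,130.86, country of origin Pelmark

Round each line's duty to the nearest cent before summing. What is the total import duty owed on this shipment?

$46,852.82

Line 1 (R-117, Pelmark, 2,550 kg, $77,239.50):
Base rate for R-117 is 8.5% + $2.43/kg.
Additional duty on R-117 from Pelmark: +25.9%. Applied ad valorem rate: 8.5% + 25.9% = 34.4%.
Duty = $77,239.50 × 34.4% + 2,550 × $2.43 = $32,766.89.
Line 2 (R-977, Pelmark, 1,771 m², $40,130.86):
Base rate for R-977 is 31.5%.
R-977 has an FTA preferential rate, but origin Pelmark is not Tyrune; base rate stands.
Additional duty on R-977 from Pelmark: +3.6%. Applied ad valorem rate: 31.5% + 3.6% = 35.1%.
Duty = $40,130.86 × 35.1% = $14,085.93.
Total = $32,766.89 + $14,085.93 = $46,852.82.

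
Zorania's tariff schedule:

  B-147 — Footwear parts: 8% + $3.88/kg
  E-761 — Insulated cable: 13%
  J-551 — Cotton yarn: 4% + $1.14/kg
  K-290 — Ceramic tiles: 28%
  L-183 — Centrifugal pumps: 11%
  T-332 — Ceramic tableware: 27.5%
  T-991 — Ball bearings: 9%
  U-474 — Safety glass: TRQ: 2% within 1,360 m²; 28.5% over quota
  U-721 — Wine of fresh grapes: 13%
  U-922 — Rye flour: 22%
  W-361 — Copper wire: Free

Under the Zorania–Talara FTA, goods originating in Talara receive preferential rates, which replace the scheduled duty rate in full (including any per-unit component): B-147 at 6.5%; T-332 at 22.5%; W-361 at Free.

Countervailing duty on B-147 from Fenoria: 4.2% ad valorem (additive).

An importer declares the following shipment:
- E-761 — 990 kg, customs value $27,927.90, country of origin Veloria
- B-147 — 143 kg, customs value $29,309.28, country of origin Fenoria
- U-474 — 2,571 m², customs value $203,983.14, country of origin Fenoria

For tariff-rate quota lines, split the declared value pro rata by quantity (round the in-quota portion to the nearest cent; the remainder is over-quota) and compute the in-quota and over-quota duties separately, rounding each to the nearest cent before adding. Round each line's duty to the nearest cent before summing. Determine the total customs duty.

Line 1 (E-761, Veloria, 990 kg, $27,927.90):
Base rate for E-761 is 13%.
Duty = $27,927.90 × 13% = $3,630.63.
Line 2 (B-147, Fenoria, 143 kg, $29,309.28):
Base rate for B-147 is 8% + $3.88/kg.
B-147 has an FTA preferential rate, but origin Fenoria is not Talara; base rate stands.
Additional duty on B-147 from Fenoria: +4.2%. Applied ad valorem rate: 8% + 4.2% = 12.2%.
Duty = $29,309.28 × 12.2% + 143 × $3.88 = $4,130.57.
Line 3 (U-474, Fenoria, 2,571 m², $203,983.14):
Code U-474 is under a tariff-rate quota (threshold 1,360 m²). In-quota: 1,360 m² at 2%; over-quota: 1,211 m² at 28.5%.
Pro-rata value split: in-quota = $203,983.14 × 1,360/2,571 = $107,902.40; over-quota = $203,983.14 − $107,902.40 = $96,080.74.
In-quota duty = $107,902.40 × 2% = $2,158.05. Over-quota duty = $96,080.74 × 28.5% = $27,383.01.
Line duty = $2,158.05 + $27,383.01 = $29,541.06.
Total = $3,630.63 + $4,130.57 + $29,541.06 = $37,302.26.

$37,302.26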